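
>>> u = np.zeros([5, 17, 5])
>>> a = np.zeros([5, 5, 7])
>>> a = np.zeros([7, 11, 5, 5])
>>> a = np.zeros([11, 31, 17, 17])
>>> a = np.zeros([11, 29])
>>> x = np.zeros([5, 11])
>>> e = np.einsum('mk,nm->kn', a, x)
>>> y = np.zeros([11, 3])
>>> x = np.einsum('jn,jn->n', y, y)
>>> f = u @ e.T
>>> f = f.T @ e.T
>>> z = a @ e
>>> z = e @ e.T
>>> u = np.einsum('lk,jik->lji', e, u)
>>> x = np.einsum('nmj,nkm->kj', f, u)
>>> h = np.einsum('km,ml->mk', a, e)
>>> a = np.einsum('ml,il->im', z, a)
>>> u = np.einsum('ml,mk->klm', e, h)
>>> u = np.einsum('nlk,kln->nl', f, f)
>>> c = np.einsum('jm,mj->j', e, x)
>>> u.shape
(29, 17)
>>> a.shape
(11, 29)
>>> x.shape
(5, 29)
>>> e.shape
(29, 5)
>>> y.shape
(11, 3)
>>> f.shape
(29, 17, 29)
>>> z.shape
(29, 29)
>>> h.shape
(29, 11)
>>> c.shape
(29,)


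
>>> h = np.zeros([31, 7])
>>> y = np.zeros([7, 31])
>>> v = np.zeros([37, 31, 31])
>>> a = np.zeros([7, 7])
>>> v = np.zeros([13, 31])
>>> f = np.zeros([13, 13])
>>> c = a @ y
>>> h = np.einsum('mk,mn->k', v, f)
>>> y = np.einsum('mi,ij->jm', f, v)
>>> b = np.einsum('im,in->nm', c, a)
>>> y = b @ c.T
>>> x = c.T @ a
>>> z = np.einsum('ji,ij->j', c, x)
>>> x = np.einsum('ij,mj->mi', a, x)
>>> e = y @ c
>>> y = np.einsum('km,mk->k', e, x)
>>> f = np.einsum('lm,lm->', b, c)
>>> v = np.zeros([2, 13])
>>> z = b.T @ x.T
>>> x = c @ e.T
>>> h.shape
(31,)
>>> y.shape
(7,)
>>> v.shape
(2, 13)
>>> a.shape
(7, 7)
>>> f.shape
()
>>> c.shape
(7, 31)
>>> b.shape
(7, 31)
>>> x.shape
(7, 7)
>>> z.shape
(31, 31)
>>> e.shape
(7, 31)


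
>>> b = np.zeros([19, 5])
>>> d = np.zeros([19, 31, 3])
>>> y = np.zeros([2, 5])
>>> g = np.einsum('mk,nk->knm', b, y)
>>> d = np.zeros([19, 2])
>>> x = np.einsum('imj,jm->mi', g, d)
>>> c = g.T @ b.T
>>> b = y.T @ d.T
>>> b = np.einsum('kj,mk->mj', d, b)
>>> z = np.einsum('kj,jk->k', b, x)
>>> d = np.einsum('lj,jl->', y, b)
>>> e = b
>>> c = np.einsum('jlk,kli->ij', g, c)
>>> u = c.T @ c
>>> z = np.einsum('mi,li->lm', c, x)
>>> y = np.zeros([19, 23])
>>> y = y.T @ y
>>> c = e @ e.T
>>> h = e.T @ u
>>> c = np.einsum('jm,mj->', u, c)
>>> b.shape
(5, 2)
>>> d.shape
()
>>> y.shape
(23, 23)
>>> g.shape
(5, 2, 19)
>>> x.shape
(2, 5)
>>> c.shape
()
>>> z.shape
(2, 19)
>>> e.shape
(5, 2)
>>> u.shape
(5, 5)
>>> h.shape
(2, 5)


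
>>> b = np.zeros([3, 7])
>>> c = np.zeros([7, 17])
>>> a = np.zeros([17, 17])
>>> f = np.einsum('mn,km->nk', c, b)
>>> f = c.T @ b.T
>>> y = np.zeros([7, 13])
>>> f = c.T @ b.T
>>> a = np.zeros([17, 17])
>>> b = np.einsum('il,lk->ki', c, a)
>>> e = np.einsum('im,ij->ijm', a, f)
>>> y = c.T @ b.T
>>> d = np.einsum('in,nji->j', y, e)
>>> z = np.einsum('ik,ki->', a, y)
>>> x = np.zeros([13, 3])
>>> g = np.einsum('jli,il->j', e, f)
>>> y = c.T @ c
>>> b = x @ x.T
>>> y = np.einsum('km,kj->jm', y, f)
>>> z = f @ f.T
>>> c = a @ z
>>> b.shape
(13, 13)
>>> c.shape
(17, 17)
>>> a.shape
(17, 17)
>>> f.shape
(17, 3)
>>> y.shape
(3, 17)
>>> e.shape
(17, 3, 17)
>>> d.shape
(3,)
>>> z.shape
(17, 17)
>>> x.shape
(13, 3)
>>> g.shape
(17,)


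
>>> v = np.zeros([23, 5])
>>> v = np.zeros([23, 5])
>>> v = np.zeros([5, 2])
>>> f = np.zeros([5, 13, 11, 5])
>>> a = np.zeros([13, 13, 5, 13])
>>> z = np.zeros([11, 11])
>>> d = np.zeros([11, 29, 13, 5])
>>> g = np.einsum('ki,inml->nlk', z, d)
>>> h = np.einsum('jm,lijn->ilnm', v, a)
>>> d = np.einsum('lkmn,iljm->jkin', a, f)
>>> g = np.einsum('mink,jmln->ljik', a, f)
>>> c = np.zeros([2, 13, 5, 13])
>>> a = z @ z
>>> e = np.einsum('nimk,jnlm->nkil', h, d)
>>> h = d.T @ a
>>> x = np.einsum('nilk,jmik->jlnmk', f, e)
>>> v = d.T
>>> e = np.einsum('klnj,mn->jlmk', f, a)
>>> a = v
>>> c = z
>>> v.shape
(13, 5, 13, 11)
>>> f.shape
(5, 13, 11, 5)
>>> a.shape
(13, 5, 13, 11)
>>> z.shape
(11, 11)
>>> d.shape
(11, 13, 5, 13)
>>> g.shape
(11, 5, 13, 13)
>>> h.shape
(13, 5, 13, 11)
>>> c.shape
(11, 11)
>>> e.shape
(5, 13, 11, 5)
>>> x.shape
(13, 11, 5, 2, 5)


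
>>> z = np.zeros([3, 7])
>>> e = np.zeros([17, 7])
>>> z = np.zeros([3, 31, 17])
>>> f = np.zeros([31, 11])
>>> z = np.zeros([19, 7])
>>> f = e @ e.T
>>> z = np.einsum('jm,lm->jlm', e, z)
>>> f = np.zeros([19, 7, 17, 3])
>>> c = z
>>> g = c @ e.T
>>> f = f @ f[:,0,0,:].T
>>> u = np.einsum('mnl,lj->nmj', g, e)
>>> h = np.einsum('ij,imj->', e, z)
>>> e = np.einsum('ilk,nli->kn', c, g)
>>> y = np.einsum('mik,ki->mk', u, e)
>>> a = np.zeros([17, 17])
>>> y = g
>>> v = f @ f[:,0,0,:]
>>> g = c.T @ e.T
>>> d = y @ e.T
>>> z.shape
(17, 19, 7)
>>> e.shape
(7, 17)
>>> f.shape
(19, 7, 17, 19)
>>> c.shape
(17, 19, 7)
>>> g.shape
(7, 19, 7)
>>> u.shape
(19, 17, 7)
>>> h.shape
()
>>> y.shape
(17, 19, 17)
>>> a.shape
(17, 17)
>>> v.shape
(19, 7, 17, 19)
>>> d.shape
(17, 19, 7)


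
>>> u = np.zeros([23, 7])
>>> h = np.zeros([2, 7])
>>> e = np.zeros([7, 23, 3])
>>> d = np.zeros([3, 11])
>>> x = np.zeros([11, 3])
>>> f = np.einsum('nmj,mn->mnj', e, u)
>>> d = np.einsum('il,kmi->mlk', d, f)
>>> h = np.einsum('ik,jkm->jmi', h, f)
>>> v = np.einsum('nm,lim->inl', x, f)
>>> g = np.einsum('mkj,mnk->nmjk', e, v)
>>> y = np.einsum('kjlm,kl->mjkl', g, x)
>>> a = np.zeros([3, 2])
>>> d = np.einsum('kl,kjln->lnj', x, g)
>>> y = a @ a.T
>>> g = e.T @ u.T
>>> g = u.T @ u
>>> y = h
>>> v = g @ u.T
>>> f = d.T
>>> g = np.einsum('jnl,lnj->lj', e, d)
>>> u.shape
(23, 7)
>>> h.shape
(23, 3, 2)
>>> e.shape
(7, 23, 3)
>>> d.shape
(3, 23, 7)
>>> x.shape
(11, 3)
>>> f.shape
(7, 23, 3)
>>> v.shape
(7, 23)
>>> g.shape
(3, 7)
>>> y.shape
(23, 3, 2)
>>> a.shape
(3, 2)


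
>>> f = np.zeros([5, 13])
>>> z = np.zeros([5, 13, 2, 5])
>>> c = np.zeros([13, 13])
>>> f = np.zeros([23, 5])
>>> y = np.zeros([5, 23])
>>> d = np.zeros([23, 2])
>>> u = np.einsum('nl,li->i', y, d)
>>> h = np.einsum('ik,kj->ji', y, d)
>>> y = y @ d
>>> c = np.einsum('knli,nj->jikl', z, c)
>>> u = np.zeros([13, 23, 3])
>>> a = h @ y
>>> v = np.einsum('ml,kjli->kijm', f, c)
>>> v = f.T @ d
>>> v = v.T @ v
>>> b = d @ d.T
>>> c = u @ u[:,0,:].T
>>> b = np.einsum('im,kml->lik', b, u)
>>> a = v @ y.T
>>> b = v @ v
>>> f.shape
(23, 5)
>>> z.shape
(5, 13, 2, 5)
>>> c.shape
(13, 23, 13)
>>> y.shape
(5, 2)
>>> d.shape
(23, 2)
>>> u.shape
(13, 23, 3)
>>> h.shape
(2, 5)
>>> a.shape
(2, 5)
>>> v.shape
(2, 2)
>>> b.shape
(2, 2)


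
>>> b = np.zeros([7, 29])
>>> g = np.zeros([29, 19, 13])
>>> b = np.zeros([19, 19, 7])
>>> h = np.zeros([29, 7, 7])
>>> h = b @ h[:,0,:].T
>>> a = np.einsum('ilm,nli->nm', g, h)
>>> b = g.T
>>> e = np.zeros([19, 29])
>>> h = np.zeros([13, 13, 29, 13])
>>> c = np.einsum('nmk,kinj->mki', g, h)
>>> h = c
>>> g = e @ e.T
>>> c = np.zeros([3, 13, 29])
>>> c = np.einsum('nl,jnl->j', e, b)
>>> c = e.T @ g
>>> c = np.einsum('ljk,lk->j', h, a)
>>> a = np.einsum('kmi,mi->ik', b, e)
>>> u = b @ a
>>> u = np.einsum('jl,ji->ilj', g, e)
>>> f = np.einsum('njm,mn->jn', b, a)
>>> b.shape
(13, 19, 29)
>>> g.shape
(19, 19)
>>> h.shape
(19, 13, 13)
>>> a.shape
(29, 13)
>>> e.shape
(19, 29)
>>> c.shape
(13,)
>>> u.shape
(29, 19, 19)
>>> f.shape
(19, 13)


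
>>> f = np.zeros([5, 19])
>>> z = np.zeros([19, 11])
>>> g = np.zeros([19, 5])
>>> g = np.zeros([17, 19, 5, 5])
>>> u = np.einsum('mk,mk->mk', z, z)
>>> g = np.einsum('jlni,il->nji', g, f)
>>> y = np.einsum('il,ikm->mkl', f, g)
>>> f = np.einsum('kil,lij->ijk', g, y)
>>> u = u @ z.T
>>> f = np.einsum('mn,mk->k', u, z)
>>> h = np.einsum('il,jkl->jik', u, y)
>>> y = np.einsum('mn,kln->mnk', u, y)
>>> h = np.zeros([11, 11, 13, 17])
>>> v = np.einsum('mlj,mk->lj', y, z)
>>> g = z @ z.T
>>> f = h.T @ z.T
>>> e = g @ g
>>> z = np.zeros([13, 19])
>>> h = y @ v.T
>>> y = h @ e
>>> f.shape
(17, 13, 11, 19)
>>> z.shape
(13, 19)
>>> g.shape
(19, 19)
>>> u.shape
(19, 19)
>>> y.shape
(19, 19, 19)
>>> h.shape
(19, 19, 19)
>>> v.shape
(19, 5)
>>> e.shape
(19, 19)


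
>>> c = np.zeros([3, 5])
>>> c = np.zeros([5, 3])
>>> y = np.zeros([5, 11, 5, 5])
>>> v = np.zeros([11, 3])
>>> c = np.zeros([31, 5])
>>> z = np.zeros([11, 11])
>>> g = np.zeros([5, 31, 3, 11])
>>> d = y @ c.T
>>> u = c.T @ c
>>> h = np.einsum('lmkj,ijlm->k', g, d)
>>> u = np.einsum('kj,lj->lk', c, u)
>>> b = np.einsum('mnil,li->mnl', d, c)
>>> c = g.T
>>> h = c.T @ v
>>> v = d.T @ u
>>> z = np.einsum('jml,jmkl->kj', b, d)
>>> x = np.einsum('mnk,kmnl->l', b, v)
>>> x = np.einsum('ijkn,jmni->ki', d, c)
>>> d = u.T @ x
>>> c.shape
(11, 3, 31, 5)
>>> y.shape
(5, 11, 5, 5)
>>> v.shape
(31, 5, 11, 31)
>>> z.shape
(5, 5)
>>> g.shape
(5, 31, 3, 11)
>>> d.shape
(31, 5)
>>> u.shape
(5, 31)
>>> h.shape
(5, 31, 3, 3)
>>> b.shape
(5, 11, 31)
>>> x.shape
(5, 5)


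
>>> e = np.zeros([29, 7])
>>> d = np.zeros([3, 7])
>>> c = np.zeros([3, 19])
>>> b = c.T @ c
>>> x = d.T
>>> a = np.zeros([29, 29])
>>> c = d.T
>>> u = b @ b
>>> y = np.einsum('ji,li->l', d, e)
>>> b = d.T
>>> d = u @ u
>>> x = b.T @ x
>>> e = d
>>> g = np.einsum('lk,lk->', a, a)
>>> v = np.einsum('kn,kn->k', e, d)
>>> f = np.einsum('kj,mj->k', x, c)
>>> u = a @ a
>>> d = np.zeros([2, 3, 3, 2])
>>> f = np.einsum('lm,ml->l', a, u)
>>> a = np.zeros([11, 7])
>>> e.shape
(19, 19)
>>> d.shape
(2, 3, 3, 2)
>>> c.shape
(7, 3)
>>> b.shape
(7, 3)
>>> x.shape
(3, 3)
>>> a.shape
(11, 7)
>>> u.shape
(29, 29)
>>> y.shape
(29,)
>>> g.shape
()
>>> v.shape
(19,)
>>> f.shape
(29,)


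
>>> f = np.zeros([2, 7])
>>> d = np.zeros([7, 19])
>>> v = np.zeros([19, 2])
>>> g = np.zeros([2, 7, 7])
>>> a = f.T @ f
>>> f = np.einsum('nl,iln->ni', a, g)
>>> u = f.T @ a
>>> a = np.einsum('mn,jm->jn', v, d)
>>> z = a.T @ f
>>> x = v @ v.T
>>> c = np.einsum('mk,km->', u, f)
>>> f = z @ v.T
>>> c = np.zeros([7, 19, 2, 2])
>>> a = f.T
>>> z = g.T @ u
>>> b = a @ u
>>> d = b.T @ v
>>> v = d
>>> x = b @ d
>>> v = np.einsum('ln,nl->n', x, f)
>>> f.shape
(2, 19)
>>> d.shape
(7, 2)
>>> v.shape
(2,)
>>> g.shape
(2, 7, 7)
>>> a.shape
(19, 2)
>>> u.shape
(2, 7)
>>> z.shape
(7, 7, 7)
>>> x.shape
(19, 2)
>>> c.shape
(7, 19, 2, 2)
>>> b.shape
(19, 7)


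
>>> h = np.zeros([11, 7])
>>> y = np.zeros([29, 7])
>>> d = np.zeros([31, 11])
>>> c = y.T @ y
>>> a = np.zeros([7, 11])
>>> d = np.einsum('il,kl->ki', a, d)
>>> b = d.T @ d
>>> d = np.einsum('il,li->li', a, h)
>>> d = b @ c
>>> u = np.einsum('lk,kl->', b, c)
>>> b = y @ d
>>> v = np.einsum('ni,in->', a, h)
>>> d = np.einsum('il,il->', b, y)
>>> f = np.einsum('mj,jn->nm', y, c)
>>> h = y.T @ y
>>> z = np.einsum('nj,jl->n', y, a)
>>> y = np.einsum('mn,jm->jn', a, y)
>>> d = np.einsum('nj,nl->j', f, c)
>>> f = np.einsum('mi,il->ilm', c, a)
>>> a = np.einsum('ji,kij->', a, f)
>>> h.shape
(7, 7)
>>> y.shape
(29, 11)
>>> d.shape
(29,)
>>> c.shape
(7, 7)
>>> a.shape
()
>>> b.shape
(29, 7)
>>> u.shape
()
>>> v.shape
()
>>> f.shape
(7, 11, 7)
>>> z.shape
(29,)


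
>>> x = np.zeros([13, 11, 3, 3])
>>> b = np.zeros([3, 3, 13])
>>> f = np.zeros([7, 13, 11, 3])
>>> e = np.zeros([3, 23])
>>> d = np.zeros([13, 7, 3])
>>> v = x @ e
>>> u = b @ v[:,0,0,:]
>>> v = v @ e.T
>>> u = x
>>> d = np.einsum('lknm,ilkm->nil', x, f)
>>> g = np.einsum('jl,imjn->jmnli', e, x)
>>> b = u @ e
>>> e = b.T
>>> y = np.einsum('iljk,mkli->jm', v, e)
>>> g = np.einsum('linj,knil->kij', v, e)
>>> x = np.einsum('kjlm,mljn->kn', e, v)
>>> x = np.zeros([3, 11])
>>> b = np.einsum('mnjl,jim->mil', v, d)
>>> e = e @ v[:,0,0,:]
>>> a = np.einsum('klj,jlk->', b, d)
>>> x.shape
(3, 11)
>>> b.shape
(13, 7, 3)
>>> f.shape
(7, 13, 11, 3)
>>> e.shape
(23, 3, 11, 3)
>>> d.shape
(3, 7, 13)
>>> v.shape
(13, 11, 3, 3)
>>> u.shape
(13, 11, 3, 3)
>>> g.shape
(23, 11, 3)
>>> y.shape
(3, 23)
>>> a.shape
()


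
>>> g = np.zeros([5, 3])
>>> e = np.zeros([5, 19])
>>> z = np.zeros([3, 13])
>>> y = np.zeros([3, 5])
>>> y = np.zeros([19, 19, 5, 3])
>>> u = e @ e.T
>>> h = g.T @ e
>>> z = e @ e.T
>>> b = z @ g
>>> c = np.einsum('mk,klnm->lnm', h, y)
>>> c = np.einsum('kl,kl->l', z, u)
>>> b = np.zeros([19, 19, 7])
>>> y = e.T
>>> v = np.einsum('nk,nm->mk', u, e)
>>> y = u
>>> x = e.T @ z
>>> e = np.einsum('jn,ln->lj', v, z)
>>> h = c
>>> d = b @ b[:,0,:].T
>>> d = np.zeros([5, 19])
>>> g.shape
(5, 3)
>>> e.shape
(5, 19)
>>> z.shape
(5, 5)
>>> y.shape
(5, 5)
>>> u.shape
(5, 5)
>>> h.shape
(5,)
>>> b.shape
(19, 19, 7)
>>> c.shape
(5,)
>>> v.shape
(19, 5)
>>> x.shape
(19, 5)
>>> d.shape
(5, 19)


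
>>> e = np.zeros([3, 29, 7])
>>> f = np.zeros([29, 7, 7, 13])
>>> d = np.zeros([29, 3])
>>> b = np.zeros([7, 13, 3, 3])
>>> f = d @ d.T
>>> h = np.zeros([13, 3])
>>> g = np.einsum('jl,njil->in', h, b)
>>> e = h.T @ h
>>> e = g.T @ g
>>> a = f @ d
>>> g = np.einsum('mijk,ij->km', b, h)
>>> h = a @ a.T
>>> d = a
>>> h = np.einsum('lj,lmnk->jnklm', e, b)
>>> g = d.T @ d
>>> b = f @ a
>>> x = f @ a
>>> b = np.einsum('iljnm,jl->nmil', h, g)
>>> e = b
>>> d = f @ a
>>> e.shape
(7, 13, 7, 3)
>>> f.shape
(29, 29)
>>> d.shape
(29, 3)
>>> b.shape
(7, 13, 7, 3)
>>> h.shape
(7, 3, 3, 7, 13)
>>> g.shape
(3, 3)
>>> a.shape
(29, 3)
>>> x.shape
(29, 3)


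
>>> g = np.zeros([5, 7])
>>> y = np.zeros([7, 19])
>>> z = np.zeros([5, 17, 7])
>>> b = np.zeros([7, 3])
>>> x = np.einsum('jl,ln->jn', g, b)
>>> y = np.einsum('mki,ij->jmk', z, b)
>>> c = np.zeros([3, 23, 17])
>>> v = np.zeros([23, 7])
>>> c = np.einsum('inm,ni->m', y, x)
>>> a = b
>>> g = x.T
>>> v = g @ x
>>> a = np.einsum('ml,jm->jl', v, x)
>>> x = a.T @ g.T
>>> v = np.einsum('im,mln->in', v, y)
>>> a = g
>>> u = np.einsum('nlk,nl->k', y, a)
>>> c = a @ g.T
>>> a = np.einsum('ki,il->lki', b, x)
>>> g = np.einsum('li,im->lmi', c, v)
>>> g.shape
(3, 17, 3)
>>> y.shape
(3, 5, 17)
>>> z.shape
(5, 17, 7)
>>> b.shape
(7, 3)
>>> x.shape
(3, 3)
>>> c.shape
(3, 3)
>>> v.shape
(3, 17)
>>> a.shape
(3, 7, 3)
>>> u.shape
(17,)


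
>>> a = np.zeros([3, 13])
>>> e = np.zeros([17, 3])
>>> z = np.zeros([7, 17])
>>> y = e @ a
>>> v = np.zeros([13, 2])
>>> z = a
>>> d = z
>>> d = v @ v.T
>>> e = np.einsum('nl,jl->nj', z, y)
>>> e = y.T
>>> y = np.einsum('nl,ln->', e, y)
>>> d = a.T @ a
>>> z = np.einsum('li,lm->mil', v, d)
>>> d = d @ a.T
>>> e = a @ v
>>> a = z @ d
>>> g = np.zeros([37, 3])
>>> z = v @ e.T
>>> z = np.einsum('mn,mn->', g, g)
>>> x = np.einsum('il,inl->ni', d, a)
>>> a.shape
(13, 2, 3)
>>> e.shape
(3, 2)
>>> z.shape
()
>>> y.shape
()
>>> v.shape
(13, 2)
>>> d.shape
(13, 3)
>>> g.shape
(37, 3)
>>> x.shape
(2, 13)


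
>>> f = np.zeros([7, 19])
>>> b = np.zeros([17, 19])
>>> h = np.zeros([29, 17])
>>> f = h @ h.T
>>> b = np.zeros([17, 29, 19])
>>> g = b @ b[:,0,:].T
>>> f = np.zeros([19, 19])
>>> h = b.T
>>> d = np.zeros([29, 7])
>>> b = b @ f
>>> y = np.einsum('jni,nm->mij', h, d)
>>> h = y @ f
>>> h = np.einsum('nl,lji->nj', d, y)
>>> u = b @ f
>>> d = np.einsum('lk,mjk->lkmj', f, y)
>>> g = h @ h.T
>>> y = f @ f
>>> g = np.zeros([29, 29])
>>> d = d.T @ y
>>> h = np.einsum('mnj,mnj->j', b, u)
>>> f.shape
(19, 19)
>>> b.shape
(17, 29, 19)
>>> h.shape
(19,)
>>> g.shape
(29, 29)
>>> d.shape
(17, 7, 19, 19)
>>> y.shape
(19, 19)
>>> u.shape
(17, 29, 19)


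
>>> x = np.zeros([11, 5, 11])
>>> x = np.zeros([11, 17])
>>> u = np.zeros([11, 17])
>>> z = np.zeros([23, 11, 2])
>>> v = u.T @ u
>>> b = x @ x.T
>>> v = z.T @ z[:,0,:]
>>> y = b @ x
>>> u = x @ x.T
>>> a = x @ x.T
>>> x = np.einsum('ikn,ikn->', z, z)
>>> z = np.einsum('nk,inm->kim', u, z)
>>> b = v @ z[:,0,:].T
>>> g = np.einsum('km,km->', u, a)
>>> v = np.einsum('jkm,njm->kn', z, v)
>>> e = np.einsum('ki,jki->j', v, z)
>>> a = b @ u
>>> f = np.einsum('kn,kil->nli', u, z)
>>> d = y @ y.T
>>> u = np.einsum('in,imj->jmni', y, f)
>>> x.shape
()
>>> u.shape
(23, 2, 17, 11)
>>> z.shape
(11, 23, 2)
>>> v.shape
(23, 2)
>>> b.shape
(2, 11, 11)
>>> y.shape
(11, 17)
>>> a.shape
(2, 11, 11)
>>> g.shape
()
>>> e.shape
(11,)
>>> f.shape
(11, 2, 23)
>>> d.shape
(11, 11)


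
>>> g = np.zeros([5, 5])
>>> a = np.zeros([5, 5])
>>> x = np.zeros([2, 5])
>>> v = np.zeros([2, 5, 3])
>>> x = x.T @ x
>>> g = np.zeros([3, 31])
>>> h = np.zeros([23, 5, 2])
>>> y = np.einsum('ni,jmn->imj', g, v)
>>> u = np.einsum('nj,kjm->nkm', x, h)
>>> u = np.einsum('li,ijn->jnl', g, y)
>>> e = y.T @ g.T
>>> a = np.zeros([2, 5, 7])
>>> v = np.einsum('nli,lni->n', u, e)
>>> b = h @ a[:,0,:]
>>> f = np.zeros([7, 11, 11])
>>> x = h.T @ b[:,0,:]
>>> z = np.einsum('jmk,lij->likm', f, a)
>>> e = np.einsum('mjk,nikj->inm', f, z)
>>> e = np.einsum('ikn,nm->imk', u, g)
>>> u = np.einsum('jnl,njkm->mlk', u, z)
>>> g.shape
(3, 31)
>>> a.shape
(2, 5, 7)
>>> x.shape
(2, 5, 7)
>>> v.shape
(5,)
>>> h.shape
(23, 5, 2)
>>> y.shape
(31, 5, 2)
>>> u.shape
(11, 3, 11)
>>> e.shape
(5, 31, 2)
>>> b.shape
(23, 5, 7)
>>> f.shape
(7, 11, 11)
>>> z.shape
(2, 5, 11, 11)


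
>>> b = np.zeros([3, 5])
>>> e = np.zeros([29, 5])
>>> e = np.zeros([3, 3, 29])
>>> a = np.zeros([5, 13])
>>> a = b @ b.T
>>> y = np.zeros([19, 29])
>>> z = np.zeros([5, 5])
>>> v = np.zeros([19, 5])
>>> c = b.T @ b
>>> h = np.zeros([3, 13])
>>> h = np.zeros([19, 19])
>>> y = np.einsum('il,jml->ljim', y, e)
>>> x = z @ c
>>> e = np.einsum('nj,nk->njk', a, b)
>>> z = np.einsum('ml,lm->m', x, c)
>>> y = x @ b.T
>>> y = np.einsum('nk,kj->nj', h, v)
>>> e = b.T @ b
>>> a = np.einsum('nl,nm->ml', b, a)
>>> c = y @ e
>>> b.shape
(3, 5)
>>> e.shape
(5, 5)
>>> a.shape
(3, 5)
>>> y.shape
(19, 5)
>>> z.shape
(5,)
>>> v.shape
(19, 5)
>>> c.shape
(19, 5)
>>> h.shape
(19, 19)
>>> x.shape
(5, 5)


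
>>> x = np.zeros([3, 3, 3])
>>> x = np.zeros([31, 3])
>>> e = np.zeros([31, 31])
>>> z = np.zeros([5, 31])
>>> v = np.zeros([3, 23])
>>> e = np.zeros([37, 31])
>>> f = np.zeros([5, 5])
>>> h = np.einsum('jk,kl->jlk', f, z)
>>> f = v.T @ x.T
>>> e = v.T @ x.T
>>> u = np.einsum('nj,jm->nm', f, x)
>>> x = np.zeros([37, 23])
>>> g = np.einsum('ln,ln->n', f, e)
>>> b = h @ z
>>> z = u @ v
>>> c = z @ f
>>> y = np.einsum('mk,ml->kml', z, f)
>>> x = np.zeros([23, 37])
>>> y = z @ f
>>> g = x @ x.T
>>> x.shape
(23, 37)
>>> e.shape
(23, 31)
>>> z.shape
(23, 23)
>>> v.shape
(3, 23)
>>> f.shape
(23, 31)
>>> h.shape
(5, 31, 5)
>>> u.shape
(23, 3)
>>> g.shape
(23, 23)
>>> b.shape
(5, 31, 31)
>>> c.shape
(23, 31)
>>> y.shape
(23, 31)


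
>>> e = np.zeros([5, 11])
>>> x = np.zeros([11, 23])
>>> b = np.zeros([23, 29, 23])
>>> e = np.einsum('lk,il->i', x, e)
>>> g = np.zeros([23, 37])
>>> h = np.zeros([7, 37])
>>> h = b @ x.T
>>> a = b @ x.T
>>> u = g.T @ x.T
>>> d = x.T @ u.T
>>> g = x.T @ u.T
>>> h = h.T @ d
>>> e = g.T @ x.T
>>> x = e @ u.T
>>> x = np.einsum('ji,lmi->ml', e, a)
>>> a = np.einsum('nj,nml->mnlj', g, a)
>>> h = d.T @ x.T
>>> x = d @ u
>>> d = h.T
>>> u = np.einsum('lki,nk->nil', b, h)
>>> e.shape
(37, 11)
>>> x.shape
(23, 11)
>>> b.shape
(23, 29, 23)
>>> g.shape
(23, 37)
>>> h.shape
(37, 29)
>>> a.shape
(29, 23, 11, 37)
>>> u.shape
(37, 23, 23)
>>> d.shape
(29, 37)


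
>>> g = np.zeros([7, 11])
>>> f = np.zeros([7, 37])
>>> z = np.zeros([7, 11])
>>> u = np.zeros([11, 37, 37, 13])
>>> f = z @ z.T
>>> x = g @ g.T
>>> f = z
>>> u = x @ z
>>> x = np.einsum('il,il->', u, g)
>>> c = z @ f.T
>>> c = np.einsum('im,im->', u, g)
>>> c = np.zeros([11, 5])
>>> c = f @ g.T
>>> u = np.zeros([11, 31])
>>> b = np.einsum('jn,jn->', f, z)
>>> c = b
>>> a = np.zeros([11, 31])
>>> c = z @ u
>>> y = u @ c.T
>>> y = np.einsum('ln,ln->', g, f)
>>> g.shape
(7, 11)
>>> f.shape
(7, 11)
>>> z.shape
(7, 11)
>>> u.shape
(11, 31)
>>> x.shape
()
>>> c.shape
(7, 31)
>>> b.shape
()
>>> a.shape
(11, 31)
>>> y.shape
()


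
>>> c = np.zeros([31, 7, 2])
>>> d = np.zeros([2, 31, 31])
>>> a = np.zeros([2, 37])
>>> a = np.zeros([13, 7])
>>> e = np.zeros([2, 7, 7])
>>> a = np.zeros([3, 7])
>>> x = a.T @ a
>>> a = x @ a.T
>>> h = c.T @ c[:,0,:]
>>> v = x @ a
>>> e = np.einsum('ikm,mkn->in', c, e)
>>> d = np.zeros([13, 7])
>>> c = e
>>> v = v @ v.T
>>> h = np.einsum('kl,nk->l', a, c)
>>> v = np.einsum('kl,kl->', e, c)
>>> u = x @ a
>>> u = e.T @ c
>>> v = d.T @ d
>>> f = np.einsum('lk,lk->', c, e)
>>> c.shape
(31, 7)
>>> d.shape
(13, 7)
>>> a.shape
(7, 3)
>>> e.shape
(31, 7)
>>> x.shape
(7, 7)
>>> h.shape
(3,)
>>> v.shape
(7, 7)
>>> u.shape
(7, 7)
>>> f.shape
()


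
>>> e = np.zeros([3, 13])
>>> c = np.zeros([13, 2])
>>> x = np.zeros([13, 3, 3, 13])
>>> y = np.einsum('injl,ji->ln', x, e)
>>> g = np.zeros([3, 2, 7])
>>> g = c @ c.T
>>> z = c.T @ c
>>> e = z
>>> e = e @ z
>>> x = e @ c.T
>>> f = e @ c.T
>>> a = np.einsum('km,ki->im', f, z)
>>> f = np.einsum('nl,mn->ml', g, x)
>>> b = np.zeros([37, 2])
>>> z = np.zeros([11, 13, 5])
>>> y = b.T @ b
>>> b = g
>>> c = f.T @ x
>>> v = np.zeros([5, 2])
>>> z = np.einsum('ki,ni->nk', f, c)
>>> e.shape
(2, 2)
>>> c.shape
(13, 13)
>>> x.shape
(2, 13)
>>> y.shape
(2, 2)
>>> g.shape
(13, 13)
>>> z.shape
(13, 2)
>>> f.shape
(2, 13)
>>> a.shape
(2, 13)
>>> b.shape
(13, 13)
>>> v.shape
(5, 2)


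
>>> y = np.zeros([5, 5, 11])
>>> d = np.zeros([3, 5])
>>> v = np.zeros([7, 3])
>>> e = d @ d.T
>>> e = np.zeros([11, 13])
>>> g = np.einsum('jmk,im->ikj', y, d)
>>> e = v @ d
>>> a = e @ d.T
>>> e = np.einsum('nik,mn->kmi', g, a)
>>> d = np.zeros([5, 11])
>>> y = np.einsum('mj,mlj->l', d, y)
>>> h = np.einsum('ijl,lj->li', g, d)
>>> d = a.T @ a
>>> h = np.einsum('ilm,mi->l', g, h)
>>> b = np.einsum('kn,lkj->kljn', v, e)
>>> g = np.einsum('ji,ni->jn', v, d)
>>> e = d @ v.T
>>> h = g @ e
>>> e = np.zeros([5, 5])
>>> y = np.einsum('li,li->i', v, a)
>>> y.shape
(3,)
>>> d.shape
(3, 3)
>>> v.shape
(7, 3)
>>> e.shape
(5, 5)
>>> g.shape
(7, 3)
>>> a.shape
(7, 3)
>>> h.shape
(7, 7)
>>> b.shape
(7, 5, 11, 3)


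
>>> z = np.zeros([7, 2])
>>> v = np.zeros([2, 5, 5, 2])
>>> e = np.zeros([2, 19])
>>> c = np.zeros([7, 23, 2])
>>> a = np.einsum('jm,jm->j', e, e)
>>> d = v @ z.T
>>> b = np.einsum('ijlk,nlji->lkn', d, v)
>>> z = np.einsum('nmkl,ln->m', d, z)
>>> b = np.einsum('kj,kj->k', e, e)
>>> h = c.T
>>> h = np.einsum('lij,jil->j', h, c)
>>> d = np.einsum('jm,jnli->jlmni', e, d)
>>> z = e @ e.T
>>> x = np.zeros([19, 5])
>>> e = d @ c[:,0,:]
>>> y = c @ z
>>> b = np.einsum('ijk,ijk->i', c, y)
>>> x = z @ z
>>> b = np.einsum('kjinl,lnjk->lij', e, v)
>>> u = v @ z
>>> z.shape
(2, 2)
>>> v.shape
(2, 5, 5, 2)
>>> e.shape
(2, 5, 19, 5, 2)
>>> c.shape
(7, 23, 2)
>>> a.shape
(2,)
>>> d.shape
(2, 5, 19, 5, 7)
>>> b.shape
(2, 19, 5)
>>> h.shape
(7,)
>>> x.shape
(2, 2)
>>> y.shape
(7, 23, 2)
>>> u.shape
(2, 5, 5, 2)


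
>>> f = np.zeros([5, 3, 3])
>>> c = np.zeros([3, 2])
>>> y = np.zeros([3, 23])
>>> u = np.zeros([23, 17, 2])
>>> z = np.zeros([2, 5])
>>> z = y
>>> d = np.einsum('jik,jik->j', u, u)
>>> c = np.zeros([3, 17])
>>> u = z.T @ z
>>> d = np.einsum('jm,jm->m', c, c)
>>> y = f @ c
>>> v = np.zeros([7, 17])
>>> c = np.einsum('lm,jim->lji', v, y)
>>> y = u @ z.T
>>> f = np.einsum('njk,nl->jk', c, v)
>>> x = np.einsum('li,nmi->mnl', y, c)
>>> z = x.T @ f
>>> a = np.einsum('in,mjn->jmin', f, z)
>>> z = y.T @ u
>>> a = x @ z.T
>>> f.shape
(5, 3)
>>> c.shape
(7, 5, 3)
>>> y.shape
(23, 3)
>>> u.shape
(23, 23)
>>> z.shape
(3, 23)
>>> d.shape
(17,)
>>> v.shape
(7, 17)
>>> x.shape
(5, 7, 23)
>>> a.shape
(5, 7, 3)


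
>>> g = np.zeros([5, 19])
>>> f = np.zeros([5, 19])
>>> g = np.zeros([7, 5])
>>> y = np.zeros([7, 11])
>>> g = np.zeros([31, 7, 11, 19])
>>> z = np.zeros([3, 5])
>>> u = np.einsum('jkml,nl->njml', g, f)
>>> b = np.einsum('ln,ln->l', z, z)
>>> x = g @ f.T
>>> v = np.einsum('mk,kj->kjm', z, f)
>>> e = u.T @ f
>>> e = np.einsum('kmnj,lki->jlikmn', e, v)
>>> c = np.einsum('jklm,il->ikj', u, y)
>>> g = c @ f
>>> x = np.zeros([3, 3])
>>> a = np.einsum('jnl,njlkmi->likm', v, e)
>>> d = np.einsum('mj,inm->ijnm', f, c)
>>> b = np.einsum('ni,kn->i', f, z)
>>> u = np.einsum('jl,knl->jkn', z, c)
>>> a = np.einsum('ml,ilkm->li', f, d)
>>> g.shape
(7, 31, 19)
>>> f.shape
(5, 19)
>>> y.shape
(7, 11)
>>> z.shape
(3, 5)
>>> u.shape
(3, 7, 31)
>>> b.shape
(19,)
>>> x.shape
(3, 3)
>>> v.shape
(5, 19, 3)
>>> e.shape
(19, 5, 3, 19, 11, 31)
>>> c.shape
(7, 31, 5)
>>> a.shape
(19, 7)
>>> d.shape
(7, 19, 31, 5)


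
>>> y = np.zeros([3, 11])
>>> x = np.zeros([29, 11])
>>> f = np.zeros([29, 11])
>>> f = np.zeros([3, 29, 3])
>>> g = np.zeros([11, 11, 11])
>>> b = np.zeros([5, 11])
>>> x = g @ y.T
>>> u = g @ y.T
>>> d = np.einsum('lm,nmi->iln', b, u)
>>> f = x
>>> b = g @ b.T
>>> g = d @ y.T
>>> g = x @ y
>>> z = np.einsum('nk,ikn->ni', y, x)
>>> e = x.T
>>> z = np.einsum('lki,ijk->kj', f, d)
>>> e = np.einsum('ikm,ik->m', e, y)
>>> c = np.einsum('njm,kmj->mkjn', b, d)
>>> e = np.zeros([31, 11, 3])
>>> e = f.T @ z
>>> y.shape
(3, 11)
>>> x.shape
(11, 11, 3)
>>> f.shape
(11, 11, 3)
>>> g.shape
(11, 11, 11)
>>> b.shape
(11, 11, 5)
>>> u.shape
(11, 11, 3)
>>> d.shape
(3, 5, 11)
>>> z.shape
(11, 5)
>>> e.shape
(3, 11, 5)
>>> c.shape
(5, 3, 11, 11)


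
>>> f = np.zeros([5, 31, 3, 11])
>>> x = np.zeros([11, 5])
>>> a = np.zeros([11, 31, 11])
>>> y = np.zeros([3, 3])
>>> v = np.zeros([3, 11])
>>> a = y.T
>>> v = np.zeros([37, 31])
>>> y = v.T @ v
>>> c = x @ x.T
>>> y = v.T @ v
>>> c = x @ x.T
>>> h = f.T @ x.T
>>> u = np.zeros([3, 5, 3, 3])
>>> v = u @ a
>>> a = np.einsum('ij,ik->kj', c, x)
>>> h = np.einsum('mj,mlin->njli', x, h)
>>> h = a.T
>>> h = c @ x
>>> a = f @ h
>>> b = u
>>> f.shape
(5, 31, 3, 11)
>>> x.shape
(11, 5)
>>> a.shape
(5, 31, 3, 5)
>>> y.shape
(31, 31)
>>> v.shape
(3, 5, 3, 3)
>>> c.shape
(11, 11)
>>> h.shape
(11, 5)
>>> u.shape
(3, 5, 3, 3)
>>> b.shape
(3, 5, 3, 3)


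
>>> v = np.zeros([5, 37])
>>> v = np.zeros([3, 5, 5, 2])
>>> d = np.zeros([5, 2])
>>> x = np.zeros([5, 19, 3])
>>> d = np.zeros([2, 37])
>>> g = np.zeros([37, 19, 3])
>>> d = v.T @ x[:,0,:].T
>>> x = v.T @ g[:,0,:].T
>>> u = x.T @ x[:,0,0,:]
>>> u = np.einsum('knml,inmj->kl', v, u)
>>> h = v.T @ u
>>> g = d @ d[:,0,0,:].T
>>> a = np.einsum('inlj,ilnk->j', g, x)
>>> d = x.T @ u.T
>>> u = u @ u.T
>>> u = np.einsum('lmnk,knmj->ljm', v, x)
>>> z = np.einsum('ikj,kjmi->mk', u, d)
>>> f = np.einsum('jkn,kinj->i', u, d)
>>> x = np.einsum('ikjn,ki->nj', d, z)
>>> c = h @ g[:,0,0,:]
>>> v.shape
(3, 5, 5, 2)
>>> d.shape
(37, 5, 5, 3)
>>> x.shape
(3, 5)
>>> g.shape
(2, 5, 5, 2)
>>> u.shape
(3, 37, 5)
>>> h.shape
(2, 5, 5, 2)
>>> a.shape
(2,)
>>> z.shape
(5, 37)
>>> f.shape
(5,)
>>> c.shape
(2, 5, 5, 2)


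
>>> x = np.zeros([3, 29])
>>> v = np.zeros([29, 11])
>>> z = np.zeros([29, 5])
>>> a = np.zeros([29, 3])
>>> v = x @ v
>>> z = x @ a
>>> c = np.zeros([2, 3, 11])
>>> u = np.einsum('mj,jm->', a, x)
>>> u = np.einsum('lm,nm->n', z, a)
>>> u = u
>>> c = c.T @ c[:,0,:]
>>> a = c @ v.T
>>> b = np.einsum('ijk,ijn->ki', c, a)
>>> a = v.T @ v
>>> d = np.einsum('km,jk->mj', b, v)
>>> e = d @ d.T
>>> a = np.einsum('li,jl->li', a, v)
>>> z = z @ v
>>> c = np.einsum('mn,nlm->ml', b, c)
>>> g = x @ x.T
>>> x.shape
(3, 29)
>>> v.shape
(3, 11)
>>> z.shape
(3, 11)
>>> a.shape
(11, 11)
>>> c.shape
(11, 3)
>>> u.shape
(29,)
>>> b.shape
(11, 11)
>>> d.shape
(11, 3)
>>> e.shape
(11, 11)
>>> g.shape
(3, 3)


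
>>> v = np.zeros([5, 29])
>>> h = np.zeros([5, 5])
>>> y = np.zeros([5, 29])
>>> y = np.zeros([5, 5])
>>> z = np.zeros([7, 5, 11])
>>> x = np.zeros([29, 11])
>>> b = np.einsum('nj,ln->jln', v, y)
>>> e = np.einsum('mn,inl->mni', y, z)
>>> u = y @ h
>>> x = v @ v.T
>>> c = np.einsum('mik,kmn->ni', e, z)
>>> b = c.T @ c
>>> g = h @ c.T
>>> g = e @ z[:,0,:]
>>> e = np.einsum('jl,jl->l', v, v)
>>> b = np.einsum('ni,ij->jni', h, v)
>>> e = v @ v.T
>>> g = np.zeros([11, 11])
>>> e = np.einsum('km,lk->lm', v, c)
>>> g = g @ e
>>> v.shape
(5, 29)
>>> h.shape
(5, 5)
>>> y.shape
(5, 5)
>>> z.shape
(7, 5, 11)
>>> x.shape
(5, 5)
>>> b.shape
(29, 5, 5)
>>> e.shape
(11, 29)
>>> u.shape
(5, 5)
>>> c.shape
(11, 5)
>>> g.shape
(11, 29)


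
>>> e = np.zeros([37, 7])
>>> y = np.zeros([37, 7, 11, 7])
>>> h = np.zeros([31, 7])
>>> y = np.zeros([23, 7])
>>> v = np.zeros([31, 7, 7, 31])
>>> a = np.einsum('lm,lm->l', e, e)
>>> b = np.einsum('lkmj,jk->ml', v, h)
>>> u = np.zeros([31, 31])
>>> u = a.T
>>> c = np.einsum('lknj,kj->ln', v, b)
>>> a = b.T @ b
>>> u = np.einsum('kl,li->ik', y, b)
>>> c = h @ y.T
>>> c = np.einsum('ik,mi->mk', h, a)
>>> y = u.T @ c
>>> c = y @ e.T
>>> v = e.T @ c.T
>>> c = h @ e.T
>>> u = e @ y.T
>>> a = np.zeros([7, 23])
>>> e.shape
(37, 7)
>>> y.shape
(23, 7)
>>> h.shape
(31, 7)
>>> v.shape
(7, 23)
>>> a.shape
(7, 23)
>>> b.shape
(7, 31)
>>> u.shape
(37, 23)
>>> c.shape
(31, 37)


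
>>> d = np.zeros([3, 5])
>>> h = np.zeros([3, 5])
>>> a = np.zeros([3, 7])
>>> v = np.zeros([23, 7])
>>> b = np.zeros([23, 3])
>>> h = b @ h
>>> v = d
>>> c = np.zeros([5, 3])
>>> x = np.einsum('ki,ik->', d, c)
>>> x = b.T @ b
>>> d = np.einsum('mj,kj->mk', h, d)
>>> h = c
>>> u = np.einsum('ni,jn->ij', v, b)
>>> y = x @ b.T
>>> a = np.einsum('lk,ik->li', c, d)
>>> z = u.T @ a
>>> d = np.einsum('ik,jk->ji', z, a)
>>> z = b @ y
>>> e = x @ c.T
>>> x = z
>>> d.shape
(5, 23)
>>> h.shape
(5, 3)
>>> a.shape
(5, 23)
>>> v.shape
(3, 5)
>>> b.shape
(23, 3)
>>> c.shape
(5, 3)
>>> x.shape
(23, 23)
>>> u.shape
(5, 23)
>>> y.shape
(3, 23)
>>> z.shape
(23, 23)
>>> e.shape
(3, 5)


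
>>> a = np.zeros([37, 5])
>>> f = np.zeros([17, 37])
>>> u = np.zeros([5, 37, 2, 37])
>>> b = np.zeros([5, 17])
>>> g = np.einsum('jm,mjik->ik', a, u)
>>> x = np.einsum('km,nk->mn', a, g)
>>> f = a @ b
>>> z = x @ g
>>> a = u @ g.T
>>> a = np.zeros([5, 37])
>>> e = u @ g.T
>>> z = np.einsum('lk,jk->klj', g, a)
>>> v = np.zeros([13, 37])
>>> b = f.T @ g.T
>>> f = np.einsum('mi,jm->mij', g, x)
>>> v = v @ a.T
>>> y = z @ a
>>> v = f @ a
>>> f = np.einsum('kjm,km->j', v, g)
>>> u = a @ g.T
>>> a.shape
(5, 37)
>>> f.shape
(37,)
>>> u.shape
(5, 2)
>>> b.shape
(17, 2)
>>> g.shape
(2, 37)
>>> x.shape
(5, 2)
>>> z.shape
(37, 2, 5)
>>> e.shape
(5, 37, 2, 2)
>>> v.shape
(2, 37, 37)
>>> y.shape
(37, 2, 37)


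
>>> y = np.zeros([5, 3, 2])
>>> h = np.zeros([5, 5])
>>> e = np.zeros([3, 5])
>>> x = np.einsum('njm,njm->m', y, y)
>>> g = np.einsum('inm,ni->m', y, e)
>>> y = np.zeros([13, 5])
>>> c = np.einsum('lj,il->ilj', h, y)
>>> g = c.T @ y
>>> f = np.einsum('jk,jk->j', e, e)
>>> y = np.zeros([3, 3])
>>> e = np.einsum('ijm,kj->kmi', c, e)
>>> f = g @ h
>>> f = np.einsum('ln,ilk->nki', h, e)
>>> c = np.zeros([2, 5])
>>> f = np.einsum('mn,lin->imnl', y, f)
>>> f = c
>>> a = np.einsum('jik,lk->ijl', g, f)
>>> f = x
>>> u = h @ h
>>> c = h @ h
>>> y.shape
(3, 3)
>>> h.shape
(5, 5)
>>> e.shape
(3, 5, 13)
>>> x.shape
(2,)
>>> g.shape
(5, 5, 5)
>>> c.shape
(5, 5)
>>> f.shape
(2,)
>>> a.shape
(5, 5, 2)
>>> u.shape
(5, 5)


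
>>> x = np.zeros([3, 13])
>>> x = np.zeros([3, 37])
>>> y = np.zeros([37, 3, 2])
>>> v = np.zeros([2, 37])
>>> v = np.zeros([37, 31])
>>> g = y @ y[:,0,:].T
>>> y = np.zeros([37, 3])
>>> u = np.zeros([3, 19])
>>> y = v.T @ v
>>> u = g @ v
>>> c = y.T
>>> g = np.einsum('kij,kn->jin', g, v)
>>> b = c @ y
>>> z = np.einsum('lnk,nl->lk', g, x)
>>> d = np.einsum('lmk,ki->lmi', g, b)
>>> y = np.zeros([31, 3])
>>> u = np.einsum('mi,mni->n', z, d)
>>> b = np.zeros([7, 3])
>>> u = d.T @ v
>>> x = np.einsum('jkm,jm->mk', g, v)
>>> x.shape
(31, 3)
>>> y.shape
(31, 3)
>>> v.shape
(37, 31)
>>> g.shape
(37, 3, 31)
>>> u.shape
(31, 3, 31)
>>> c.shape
(31, 31)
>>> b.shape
(7, 3)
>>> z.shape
(37, 31)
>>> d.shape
(37, 3, 31)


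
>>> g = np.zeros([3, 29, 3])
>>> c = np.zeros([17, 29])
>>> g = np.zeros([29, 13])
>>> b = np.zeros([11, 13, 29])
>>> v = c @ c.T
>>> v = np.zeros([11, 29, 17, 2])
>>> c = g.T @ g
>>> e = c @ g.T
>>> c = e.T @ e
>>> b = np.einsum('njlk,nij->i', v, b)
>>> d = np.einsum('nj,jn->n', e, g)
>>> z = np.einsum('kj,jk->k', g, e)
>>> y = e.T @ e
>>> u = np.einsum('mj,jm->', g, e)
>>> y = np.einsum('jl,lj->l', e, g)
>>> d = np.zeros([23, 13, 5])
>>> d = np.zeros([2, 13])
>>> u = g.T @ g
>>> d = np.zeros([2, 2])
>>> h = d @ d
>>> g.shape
(29, 13)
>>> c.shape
(29, 29)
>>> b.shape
(13,)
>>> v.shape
(11, 29, 17, 2)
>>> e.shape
(13, 29)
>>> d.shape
(2, 2)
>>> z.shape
(29,)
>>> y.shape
(29,)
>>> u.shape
(13, 13)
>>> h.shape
(2, 2)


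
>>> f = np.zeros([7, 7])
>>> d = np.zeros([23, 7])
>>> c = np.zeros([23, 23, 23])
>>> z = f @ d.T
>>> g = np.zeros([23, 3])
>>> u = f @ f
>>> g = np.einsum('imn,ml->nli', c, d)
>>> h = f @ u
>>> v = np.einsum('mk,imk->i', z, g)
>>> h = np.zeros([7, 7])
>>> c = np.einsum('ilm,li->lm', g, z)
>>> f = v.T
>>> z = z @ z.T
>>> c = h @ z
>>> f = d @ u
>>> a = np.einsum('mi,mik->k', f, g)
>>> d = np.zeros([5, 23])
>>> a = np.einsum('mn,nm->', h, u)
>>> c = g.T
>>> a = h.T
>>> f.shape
(23, 7)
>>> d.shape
(5, 23)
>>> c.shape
(23, 7, 23)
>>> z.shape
(7, 7)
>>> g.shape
(23, 7, 23)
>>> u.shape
(7, 7)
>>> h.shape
(7, 7)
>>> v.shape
(23,)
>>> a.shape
(7, 7)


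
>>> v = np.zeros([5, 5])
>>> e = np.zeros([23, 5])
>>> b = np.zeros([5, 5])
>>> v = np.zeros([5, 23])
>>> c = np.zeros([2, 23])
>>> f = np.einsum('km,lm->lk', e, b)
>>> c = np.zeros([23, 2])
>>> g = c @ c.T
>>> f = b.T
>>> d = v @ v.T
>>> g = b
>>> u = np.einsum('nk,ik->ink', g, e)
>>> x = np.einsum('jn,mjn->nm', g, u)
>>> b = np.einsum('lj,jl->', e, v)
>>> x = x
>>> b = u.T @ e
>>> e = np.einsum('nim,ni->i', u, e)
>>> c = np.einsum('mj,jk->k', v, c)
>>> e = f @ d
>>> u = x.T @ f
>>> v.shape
(5, 23)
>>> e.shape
(5, 5)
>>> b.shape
(5, 5, 5)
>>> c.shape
(2,)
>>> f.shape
(5, 5)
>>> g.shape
(5, 5)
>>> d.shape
(5, 5)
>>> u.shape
(23, 5)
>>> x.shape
(5, 23)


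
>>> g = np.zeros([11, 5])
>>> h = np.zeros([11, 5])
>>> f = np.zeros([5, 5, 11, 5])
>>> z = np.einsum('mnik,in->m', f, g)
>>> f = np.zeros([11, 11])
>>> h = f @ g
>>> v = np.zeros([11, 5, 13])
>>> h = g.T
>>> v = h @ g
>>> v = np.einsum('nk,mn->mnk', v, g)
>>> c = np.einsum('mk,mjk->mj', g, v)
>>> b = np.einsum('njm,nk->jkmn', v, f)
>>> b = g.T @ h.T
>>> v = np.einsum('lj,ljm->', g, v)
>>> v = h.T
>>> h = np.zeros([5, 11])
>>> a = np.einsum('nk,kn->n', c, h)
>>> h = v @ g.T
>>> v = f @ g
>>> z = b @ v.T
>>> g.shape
(11, 5)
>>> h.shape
(11, 11)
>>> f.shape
(11, 11)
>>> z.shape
(5, 11)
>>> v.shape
(11, 5)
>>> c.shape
(11, 5)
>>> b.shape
(5, 5)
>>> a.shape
(11,)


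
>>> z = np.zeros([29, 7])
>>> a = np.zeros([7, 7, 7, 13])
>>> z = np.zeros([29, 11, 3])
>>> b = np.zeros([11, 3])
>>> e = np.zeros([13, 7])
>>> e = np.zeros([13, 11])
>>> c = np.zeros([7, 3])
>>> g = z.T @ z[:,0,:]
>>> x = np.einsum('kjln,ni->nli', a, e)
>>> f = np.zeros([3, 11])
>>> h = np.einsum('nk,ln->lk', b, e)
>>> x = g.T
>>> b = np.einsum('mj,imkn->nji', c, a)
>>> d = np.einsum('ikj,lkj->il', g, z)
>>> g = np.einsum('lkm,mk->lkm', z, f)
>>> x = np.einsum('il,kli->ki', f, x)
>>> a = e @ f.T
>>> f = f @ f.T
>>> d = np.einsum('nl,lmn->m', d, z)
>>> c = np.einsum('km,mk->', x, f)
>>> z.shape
(29, 11, 3)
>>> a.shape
(13, 3)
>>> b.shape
(13, 3, 7)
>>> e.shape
(13, 11)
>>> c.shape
()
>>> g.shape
(29, 11, 3)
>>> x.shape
(3, 3)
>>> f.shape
(3, 3)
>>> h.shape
(13, 3)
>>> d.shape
(11,)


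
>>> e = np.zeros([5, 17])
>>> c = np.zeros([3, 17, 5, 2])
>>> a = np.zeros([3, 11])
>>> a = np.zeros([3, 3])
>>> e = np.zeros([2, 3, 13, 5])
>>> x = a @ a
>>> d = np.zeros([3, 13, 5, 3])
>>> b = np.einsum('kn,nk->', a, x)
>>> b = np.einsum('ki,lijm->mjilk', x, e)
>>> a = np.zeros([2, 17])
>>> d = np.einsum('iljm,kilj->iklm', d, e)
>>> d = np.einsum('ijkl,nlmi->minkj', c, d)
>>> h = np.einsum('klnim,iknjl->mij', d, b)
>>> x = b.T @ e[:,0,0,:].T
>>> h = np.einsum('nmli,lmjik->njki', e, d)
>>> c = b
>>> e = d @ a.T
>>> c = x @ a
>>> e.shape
(13, 3, 3, 5, 2)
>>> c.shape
(3, 2, 3, 13, 17)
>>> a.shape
(2, 17)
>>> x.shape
(3, 2, 3, 13, 2)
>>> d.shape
(13, 3, 3, 5, 17)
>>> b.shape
(5, 13, 3, 2, 3)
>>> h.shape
(2, 3, 17, 5)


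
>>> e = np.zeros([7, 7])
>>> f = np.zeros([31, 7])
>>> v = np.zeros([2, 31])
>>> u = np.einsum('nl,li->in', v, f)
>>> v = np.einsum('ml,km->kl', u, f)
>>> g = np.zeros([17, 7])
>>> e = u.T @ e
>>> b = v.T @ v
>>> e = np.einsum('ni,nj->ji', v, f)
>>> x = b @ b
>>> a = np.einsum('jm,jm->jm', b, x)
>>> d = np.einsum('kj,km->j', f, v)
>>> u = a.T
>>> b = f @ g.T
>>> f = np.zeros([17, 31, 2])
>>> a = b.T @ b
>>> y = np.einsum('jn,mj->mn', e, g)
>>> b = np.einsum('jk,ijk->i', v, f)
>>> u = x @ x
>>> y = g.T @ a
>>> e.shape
(7, 2)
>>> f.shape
(17, 31, 2)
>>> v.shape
(31, 2)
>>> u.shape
(2, 2)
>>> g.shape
(17, 7)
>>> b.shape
(17,)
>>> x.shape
(2, 2)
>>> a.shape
(17, 17)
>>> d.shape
(7,)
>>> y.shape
(7, 17)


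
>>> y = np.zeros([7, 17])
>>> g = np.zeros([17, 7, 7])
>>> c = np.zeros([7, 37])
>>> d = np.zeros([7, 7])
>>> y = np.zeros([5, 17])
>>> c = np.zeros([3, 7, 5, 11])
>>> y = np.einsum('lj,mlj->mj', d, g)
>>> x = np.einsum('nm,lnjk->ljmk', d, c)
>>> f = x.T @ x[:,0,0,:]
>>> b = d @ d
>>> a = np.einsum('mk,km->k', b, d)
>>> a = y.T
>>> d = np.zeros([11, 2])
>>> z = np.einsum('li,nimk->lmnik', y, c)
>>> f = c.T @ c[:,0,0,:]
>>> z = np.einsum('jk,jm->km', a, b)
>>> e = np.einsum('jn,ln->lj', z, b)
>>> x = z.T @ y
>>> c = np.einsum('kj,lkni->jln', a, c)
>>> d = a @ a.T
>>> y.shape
(17, 7)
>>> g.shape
(17, 7, 7)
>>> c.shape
(17, 3, 5)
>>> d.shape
(7, 7)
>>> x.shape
(7, 7)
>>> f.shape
(11, 5, 7, 11)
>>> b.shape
(7, 7)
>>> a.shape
(7, 17)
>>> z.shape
(17, 7)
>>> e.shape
(7, 17)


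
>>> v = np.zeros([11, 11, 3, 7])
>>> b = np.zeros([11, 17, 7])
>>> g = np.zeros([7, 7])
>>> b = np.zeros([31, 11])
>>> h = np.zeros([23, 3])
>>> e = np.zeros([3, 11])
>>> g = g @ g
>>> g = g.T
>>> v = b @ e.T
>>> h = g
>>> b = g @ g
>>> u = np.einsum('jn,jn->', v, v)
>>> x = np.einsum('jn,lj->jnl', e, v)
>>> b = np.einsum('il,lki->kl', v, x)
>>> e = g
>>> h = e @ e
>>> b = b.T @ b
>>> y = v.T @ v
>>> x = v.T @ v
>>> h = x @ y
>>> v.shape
(31, 3)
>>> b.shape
(3, 3)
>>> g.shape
(7, 7)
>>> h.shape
(3, 3)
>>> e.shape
(7, 7)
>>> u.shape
()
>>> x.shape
(3, 3)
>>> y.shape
(3, 3)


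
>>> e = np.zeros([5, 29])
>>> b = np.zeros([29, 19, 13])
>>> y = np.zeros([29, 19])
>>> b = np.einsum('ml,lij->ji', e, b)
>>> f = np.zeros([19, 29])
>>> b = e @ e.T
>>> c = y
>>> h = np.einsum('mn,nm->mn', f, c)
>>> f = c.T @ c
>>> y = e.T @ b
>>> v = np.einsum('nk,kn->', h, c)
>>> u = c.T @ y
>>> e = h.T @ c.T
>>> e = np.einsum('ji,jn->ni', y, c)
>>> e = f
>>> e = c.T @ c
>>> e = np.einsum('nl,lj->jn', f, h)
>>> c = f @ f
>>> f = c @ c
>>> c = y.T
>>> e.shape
(29, 19)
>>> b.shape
(5, 5)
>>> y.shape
(29, 5)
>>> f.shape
(19, 19)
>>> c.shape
(5, 29)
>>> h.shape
(19, 29)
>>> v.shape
()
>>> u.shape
(19, 5)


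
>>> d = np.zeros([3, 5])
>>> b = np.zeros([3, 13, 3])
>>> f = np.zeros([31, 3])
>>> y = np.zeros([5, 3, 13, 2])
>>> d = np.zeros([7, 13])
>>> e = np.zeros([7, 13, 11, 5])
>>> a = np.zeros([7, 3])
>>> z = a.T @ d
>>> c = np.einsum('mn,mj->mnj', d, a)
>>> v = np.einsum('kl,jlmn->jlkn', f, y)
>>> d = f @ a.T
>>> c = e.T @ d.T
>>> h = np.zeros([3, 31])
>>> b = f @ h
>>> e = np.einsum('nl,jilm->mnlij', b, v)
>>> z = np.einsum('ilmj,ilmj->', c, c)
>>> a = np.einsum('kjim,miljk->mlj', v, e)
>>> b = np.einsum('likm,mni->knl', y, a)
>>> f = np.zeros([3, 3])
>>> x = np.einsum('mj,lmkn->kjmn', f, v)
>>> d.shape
(31, 7)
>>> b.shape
(13, 31, 5)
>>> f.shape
(3, 3)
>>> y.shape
(5, 3, 13, 2)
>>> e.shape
(2, 31, 31, 3, 5)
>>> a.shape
(2, 31, 3)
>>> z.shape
()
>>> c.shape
(5, 11, 13, 31)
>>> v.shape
(5, 3, 31, 2)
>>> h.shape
(3, 31)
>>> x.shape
(31, 3, 3, 2)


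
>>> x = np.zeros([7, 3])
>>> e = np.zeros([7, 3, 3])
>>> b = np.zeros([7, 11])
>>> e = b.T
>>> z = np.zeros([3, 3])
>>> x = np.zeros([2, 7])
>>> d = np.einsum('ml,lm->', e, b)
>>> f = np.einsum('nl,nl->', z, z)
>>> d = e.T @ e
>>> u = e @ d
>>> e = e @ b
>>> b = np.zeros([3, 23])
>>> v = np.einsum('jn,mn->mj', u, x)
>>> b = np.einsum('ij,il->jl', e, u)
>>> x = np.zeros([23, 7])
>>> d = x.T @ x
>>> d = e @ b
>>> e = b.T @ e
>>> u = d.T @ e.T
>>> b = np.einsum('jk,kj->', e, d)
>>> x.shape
(23, 7)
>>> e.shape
(7, 11)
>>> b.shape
()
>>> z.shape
(3, 3)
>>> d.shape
(11, 7)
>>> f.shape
()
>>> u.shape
(7, 7)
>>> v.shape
(2, 11)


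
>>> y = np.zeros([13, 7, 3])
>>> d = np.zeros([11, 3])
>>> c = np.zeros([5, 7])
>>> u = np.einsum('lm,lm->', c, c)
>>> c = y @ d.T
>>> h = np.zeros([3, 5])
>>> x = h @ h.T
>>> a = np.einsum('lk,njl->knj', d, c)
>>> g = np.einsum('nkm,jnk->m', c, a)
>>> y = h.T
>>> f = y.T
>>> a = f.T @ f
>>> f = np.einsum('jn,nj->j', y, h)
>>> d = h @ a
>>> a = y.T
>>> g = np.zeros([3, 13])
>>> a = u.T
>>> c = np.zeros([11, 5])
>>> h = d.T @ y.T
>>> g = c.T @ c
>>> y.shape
(5, 3)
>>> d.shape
(3, 5)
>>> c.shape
(11, 5)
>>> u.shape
()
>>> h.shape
(5, 5)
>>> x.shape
(3, 3)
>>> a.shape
()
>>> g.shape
(5, 5)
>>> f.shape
(5,)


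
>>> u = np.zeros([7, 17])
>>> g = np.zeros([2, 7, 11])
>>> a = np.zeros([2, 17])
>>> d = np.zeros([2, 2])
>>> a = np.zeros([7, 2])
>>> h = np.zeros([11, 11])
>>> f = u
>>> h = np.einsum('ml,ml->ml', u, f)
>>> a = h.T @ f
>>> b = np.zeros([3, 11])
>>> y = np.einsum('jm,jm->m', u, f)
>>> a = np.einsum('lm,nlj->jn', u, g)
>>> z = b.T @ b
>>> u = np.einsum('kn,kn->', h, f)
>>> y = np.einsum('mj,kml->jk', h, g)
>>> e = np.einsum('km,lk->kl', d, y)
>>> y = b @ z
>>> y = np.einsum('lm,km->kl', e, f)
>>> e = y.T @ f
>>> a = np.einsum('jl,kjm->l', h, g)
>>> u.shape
()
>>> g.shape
(2, 7, 11)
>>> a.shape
(17,)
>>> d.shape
(2, 2)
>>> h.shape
(7, 17)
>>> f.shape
(7, 17)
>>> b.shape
(3, 11)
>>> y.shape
(7, 2)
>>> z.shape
(11, 11)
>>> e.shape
(2, 17)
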